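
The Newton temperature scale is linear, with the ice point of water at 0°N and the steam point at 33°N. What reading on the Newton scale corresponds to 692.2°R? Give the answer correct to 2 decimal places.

36.76°N

First in Celsius: (692.2 - 491.67) × 5/9 = 111.4056°C.
Linearly onto the Newton scale: 0 + (111.4056 / 100) × (33 - 0) = 36.76°N.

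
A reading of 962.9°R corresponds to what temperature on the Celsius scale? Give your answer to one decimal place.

In Celsius: (962.9 - 491.67) × 5/9 = 261.7944°C.

261.8°C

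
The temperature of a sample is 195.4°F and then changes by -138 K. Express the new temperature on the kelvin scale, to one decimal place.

225.9 K

Initial temperature in Celsius: (195.4 - 32) × 5/9 = 90.7778°C.
The 138 K change is an interval; Kelvin and Celsius degrees are the same size, so ΔC = -138°C.
Final Celsius temperature: 90.7778 - 138.0000 = -47.2222°C.
In kelvin: -47.2222 + 273.15 = 225.9 K.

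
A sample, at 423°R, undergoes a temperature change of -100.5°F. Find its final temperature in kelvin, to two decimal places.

Initial temperature in Celsius: (423 - 491.67) × 5/9 = -38.1500°C.
The 100.5°F change is an interval, so only the factor 5/9 applies: -100.5 × 5/9 = -55.8333°C.
Final Celsius temperature: -38.1500 - 55.8333 = -93.9833°C.
In kelvin: -93.9833 + 273.15 = 179.17 K.

179.17 K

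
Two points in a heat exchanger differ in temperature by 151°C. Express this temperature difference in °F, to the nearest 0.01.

271.80°F

Only the scale ratio 1.8 matters for a change in temperature.
151 × 1.8 = 271.80.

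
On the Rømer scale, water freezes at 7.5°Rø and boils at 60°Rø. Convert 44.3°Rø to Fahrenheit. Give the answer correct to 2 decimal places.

158.17°F

Linear interpolation between the fixed points: C = (44.3 - 7.5) × 100 / (60 - 7.5) = 70.0952°C.
Then 70.0952 × 1.8 + 32 = 158.17°F.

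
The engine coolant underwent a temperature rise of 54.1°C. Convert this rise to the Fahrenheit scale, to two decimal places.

Only the scale ratio 1.8 matters for a change in temperature.
54.1 × 1.8 = 97.38.

97.38°F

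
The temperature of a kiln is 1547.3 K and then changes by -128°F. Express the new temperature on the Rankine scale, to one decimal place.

2657.1°R

Initial temperature in Celsius: 1547.3 - 273.15 = 1274.1500°C.
The 128°F change is an interval, so only the factor 5/9 applies: -128 × 5/9 = -71.1111°C.
Final Celsius temperature: 1274.1500 - 71.1111 = 1203.0389°C.
In Rankine: 1203.0389 × 1.8 + 491.67 = 2657.1°R.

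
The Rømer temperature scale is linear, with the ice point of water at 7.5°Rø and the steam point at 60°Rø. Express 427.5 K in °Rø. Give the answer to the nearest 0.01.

88.53°Rø

First in Celsius: 427.5 - 273.15 = 154.3500°C.
Linearly onto the Rømer scale: 7.5 + (154.3500 / 100) × (60 - 7.5) = 88.53°Rø.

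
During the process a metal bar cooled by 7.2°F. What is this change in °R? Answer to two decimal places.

7.20°R

Fahrenheit and Rankine degrees are the same size, so the interval is unchanged: 7.20.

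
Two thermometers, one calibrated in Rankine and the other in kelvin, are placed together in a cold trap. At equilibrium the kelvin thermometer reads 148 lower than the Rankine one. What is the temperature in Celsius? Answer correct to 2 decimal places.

-88.15°C

Let x be the Rankine reading; then the kelvin reading is 5/9·x.
(5/9·x) - x = -148  ⇒  (-4/9)·x = -148  ⇒  x = 333.0000°R.
In Celsius: (333 - 491.67) × 5/9 = -88.15°C.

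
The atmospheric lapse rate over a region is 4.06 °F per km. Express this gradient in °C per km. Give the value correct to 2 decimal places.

Since only a temperature interval is involved, the additive offset between the scales drops out.
A change of 1°F is a change of 5/9°C, so 4.06 × 5/9 = 2.26.

2.26 °C/km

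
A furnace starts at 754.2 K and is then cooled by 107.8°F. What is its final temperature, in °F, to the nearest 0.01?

Initial temperature in Celsius: 754.2 - 273.15 = 481.0500°C.
The 107.8°F change is an interval, so only the factor 5/9 applies: -107.8 × 5/9 = -59.8889°C.
Final Celsius temperature: 481.0500 - 59.8889 = 421.1611°C.
In Fahrenheit: 421.1611 × 1.8 + 32 = 790.09°F.

790.09°F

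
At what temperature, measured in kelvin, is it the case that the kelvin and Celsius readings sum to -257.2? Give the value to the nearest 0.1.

Let K be the kelvin reading. The Celsius reading is C = 1·K - 273.15.
Require K + C = -257.2: (2)·K - 273.15 = -257.2.
K = (-257.2 + 273.15) / (2) = 8.0.

8.0 K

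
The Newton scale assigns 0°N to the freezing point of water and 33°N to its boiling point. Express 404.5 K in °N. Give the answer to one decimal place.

43.3°N

First in Celsius: 404.5 - 273.15 = 131.3500°C.
Linearly onto the Newton scale: 0 + (131.3500 / 100) × (33 - 0) = 43.3°N.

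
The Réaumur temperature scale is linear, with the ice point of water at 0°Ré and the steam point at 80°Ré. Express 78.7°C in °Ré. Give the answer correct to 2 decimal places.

62.96°Ré

Linearly onto the Réaumur scale: 0 + (78.7000 / 100) × (80 - 0) = 62.96°Ré.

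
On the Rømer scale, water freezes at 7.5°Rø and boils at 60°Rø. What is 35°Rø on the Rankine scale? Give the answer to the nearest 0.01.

Linear interpolation between the fixed points: C = (35 - 7.5) × 100 / (60 - 7.5) = 52.3810°C.
Then 52.3810 × 1.8 + 491.67 = 585.96°R.

585.96°R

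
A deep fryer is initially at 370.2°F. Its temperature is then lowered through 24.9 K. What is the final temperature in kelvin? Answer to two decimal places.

436.14 K

Initial temperature in Celsius: (370.2 - 32) × 5/9 = 187.8889°C.
The 24.9 K change is an interval; Kelvin and Celsius degrees are the same size, so ΔC = -24.9°C.
Final Celsius temperature: 187.8889 - 24.9000 = 162.9889°C.
In kelvin: 162.9889 + 273.15 = 436.14 K.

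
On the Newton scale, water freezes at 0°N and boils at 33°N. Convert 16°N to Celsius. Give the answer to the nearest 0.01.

48.48°C

Linear interpolation between the fixed points: C = (16 - 0) × 100 / (33 - 0) = 48.4848°C.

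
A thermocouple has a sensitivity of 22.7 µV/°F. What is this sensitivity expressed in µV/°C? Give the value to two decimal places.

40.86 µV/°C

The quantity depends on a temperature interval, so only the ratio of degree sizes applies; the offset between the scales is irrelevant.
A change of 1°C is a change of 1.8°F, so per °C the value is 22.7 × 1.8 = 40.86.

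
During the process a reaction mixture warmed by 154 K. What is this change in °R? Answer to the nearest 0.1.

277.2°R

For a temperature interval the offset drops out; only the factor 1.8 applies.
154 × 1.8 = 277.2.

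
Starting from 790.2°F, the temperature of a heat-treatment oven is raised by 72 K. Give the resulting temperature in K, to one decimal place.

766.4 K

Initial temperature in Celsius: (790.2 - 32) × 5/9 = 421.2222°C.
The 72 K change is an interval; Kelvin and Celsius degrees are the same size, so ΔC = +72°C.
Final Celsius temperature: 421.2222 + 72.0000 = 493.2222°C.
In kelvin: 493.2222 + 273.15 = 766.4 K.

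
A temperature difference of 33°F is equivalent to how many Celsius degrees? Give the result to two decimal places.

18.33°C

Only the scale ratio 5/9 matters for a change in temperature.
33 × 5/9 = 18.33.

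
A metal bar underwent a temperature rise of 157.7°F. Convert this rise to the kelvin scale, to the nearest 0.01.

An interval of 1°F corresponds to 5/9 K.
157.7 × 5/9 = 87.61.

87.61 K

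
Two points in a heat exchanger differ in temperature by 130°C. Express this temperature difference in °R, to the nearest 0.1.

For a temperature interval the offset drops out; only the factor 1.8 applies.
130 × 1.8 = 234.0.

234.0°R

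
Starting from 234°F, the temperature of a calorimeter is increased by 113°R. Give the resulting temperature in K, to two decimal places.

448.15 K

Initial temperature in Celsius: (234 - 32) × 5/9 = 112.2222°C.
The 113°R change is an interval, so only the factor 5/9 applies: +113 × 5/9 = +62.7778°C.
Final Celsius temperature: 112.2222 + 62.7778 = 175.0000°C.
In kelvin: 175.0000 + 273.15 = 448.15 K.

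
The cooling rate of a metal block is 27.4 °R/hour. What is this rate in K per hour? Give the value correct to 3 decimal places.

Since only a temperature interval is involved, the additive offset between the scales drops out.
A change of 1°R is a change of 5/9 K, so 27.4 × 5/9 = 15.222.

15.222 K/hour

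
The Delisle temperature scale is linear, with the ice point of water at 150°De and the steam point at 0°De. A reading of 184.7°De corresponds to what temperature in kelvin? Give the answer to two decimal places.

250.02 K

Linear interpolation between the fixed points: C = (184.7 - 150) × 100 / (0 - 150) = -23.1333°C.
Then -23.1333 + 273.15 = 250.02 K.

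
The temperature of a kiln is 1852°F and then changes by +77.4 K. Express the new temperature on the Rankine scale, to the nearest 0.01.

Initial temperature in Celsius: (1852 - 32) × 5/9 = 1011.1111°C.
The 77.4 K change is an interval; Kelvin and Celsius degrees are the same size, so ΔC = +77.4°C.
Final Celsius temperature: 1011.1111 + 77.4000 = 1088.5111°C.
In Rankine: 1088.5111 × 1.8 + 491.67 = 2450.99°R.

2450.99°R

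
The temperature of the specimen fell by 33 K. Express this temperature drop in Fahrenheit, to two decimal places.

59.40°F

For a temperature interval the offset drops out; only the factor 1.8 applies.
33 × 1.8 = 59.40.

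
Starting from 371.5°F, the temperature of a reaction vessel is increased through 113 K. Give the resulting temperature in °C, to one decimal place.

Initial temperature in Celsius: (371.5 - 32) × 5/9 = 188.6111°C.
The 113 K change is an interval; Kelvin and Celsius degrees are the same size, so ΔC = +113°C.
Final Celsius temperature: 188.6111 + 113.0000 = 301.6111°C.

301.6°C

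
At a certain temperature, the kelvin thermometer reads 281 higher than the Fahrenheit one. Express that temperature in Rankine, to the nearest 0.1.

402.0°R

Let x be the Fahrenheit reading; then the kelvin reading is 5/9·x + 255.372.
(5/9·x + 255.372) - x = 281  ⇒  (-4/9)·x = 25.6278  ⇒  x = -57.6625°F.
In Celsius: (-57.6625 - 32) × 5/9 = -49.8125°C.
In Rankine: -49.8125 × 1.8 + 491.67 = 402.0°R.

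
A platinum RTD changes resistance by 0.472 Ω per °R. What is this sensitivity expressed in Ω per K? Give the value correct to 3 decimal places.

Since only a temperature interval is involved, the additive offset between the scales drops out.
A change of 1 K is a change of 1.8°R, so per K the value is 0.472 × 1.8 = 0.850.

0.850 Ω per K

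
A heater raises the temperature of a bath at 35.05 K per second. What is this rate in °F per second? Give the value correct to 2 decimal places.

Since only a temperature interval is involved, the additive offset between the scales drops out.
A change of 1 K is a change of 1.8°F, so 35.05 × 1.8 = 63.09.

63.09 °F/second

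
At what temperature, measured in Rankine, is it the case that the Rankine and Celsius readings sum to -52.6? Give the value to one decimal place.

Let R be the Rankine reading. The Celsius reading is C = 5/9·R - 273.15.
Require R + C = -52.6: (14/9)·R - 273.15 = -52.6.
R = (-52.6 + 273.15) / (14/9) = 141.8.

141.8°R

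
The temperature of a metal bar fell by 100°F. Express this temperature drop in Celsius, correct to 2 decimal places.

An interval of 1°F corresponds to 5/9°C.
100 × 5/9 = 55.56.

55.56°C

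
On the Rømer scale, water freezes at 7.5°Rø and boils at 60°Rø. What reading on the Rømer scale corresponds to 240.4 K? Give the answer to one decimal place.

First in Celsius: 240.4 - 273.15 = -32.7500°C.
Linearly onto the Rømer scale: 7.5 + (-32.7500 / 100) × (60 - 7.5) = -9.7°Rø.

-9.7°Rø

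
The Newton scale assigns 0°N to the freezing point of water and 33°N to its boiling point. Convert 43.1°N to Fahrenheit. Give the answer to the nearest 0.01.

Linear interpolation between the fixed points: C = (43.1 - 0) × 100 / (33 - 0) = 130.6061°C.
Then 130.6061 × 1.8 + 32 = 267.09°F.

267.09°F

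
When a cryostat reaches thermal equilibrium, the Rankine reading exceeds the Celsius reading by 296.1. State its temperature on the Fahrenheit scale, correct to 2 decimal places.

-408.03°F

Let x be the Rankine reading; then the Celsius reading is 5/9·x - 273.15.
(5/9·x - 273.15) - x = -296.1  ⇒  (-4/9)·x = -22.95  ⇒  x = 51.6375°R.
In Celsius: (51.6375 - 491.67) × 5/9 = -244.4625°C.
In Fahrenheit: -244.4625 × 1.8 + 32 = -408.03°F.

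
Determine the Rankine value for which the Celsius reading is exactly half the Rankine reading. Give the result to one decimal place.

Let R be the Rankine reading. The Celsius reading is C = 5/9·R - 273.15.
Require C = 0.5·R: 5/9·R - 273.15 = 0.5·R.
(1/18)·R = 273.15  ⇒  R = 4916.7.

4916.7°R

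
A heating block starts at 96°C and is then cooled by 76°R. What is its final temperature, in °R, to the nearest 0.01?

588.47°R

The 76°R change is an interval, so only the factor 5/9 applies: -76 × 5/9 = -42.2222°C.
Final Celsius temperature: 96.0000 - 42.2222 = 53.7778°C.
In Rankine: 53.7778 × 1.8 + 491.67 = 588.47°R.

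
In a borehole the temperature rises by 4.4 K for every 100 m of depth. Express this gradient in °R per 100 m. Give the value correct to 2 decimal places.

The quantity depends on a temperature interval, so only the ratio of degree sizes applies; the offset between the scales is irrelevant.
A change of 1 K is a change of 1.8°R, so 4.4 × 1.8 = 7.92.

7.92 °R/100 m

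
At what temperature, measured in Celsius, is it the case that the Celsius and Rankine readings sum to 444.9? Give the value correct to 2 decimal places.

-16.70°C

Let C be the Celsius reading. The Rankine reading is R = 1.8·C + 491.67.
Require C + R = 444.9: (2.8)·C + 491.67 = 444.9.
C = (444.9 - 491.67) / (2.8) = -16.70.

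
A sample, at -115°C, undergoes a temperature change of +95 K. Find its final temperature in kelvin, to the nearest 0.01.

253.15 K

The 95 K change is an interval; Kelvin and Celsius degrees are the same size, so ΔC = +95°C.
Final Celsius temperature: -115.0000 + 95.0000 = -20.0000°C.
In kelvin: -20.0000 + 273.15 = 253.15 K.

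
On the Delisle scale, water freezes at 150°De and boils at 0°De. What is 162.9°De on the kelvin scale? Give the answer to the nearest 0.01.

264.55 K

Linear interpolation between the fixed points: C = (162.9 - 150) × 100 / (0 - 150) = -8.6000°C.
Then -8.6000 + 273.15 = 264.55 K.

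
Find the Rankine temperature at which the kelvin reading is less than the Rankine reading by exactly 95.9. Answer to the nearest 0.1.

Let R be the Rankine reading. The kelvin reading is K = 5/9·R.
Require K - R = -95.9: (-4/9)·R = -95.9.
R = (-95.9) / (-4/9) = 215.8.

215.8°R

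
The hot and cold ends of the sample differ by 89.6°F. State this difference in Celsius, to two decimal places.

Only the scale ratio 5/9 matters for a change in temperature.
89.6 × 5/9 = 49.78.

49.78°C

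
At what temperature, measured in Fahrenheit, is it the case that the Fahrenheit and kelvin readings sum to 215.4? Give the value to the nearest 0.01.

-25.70°F

Let F be the Fahrenheit reading. The kelvin reading is K = 5/9·F + 255.372.
Require F + K = 215.4: (14/9)·F + 255.372 = 215.4.
F = (215.4 - 255.372) / (14/9) = -25.70.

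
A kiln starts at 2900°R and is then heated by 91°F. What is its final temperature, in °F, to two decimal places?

Initial temperature in Celsius: (2900 - 491.67) × 5/9 = 1337.9611°C.
The 91°F change is an interval, so only the factor 5/9 applies: +91 × 5/9 = +50.5556°C.
Final Celsius temperature: 1337.9611 + 50.5556 = 1388.5167°C.
In Fahrenheit: 1388.5167 × 1.8 + 32 = 2531.33°F.

2531.33°F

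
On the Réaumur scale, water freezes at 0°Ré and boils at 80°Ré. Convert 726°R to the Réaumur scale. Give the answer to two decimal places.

104.15°Ré

First in Celsius: (726 - 491.67) × 5/9 = 130.1833°C.
Linearly onto the Réaumur scale: 0 + (130.1833 / 100) × (80 - 0) = 104.15°Ré.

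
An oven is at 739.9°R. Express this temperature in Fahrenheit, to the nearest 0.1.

In Celsius: (739.9 - 491.67) × 5/9 = 137.9056°C.
In Fahrenheit: 137.9056 × 1.8 + 32 = 280.2°F.

280.2°F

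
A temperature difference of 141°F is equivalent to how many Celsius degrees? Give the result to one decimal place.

78.3°C

An interval of 1°F corresponds to 5/9°C.
141 × 5/9 = 78.3.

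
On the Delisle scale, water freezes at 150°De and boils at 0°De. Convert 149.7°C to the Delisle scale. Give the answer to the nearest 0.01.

-74.55°De

Linearly onto the Delisle scale: 150 + (149.7000 / 100) × (0 - 150) = -74.55°De.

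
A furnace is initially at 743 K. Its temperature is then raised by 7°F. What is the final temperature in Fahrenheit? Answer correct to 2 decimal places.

884.73°F

Initial temperature in Celsius: 743 - 273.15 = 469.8500°C.
The 7°F change is an interval, so only the factor 5/9 applies: +7 × 5/9 = +3.8889°C.
Final Celsius temperature: 469.8500 + 3.8889 = 473.7389°C.
In Fahrenheit: 473.7389 × 1.8 + 32 = 884.73°F.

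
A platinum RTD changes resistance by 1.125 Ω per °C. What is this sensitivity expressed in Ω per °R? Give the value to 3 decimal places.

0.625 Ω per °R

Since only a temperature interval is involved, the additive offset between the scales drops out.
A change of 1°R is a change of 5/9°C, so per °R the value is 1.125 × 5/9 = 0.625.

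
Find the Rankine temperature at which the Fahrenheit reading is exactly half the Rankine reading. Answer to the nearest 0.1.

919.3°R

Let R be the Rankine reading. The Fahrenheit reading is F = 1·R - 459.67.
Require F = 0.5·R: 1·R - 459.67 = 0.5·R.
(0.5)·R = 459.67  ⇒  R = 919.3.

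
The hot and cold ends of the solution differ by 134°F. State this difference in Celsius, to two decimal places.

74.44°C

An interval of 1°F corresponds to 5/9°C.
134 × 5/9 = 74.44.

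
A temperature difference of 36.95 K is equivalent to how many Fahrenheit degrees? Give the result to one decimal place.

66.5°F

For a temperature interval the offset drops out; only the factor 1.8 applies.
36.95 × 1.8 = 66.5.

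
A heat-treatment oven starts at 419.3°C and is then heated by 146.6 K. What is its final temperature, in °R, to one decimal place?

The 146.6 K change is an interval; Kelvin and Celsius degrees are the same size, so ΔC = +146.6°C.
Final Celsius temperature: 419.3000 + 146.6000 = 565.9000°C.
In Rankine: 565.9000 × 1.8 + 491.67 = 1510.3°R.

1510.3°R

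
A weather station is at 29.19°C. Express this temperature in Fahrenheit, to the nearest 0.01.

84.54°F

In Fahrenheit: 29.1900 × 1.8 + 32 = 84.54°F.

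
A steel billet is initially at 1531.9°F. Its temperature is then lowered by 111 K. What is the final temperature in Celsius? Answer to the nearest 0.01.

Initial temperature in Celsius: (1531.9 - 32) × 5/9 = 833.2778°C.
The 111 K change is an interval; Kelvin and Celsius degrees are the same size, so ΔC = -111°C.
Final Celsius temperature: 833.2778 - 111.0000 = 722.2778°C.

722.28°C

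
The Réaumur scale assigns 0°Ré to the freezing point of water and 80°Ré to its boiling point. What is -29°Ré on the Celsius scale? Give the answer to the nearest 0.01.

Linear interpolation between the fixed points: C = (-29 - 0) × 100 / (80 - 0) = -36.2500°C.

-36.25°C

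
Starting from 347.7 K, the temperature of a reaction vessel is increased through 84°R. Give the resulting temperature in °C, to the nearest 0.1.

121.2°C

Initial temperature in Celsius: 347.7 - 273.15 = 74.5500°C.
The 84°R change is an interval, so only the factor 5/9 applies: +84 × 5/9 = +46.6667°C.
Final Celsius temperature: 74.5500 + 46.6667 = 121.2167°C.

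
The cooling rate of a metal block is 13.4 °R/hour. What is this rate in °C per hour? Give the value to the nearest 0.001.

Since only a temperature interval is involved, the additive offset between the scales drops out.
A change of 1°R is a change of 5/9°C, so 13.4 × 5/9 = 7.444.

7.444 °C/hour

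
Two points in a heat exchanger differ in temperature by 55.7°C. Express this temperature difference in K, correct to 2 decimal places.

55.70 K

Celsius and kelvin degrees are the same size, so the interval is unchanged: 55.70.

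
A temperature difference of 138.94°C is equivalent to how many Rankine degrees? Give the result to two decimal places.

Only the scale ratio 1.8 matters for a change in temperature.
138.94 × 1.8 = 250.09.

250.09°R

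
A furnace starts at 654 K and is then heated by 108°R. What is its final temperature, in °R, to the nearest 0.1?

1285.2°R

Initial temperature in Celsius: 654 - 273.15 = 380.8500°C.
The 108°R change is an interval, so only the factor 5/9 applies: +108 × 5/9 = +60.0000°C.
Final Celsius temperature: 380.8500 + 60.0000 = 440.8500°C.
In Rankine: 440.8500 × 1.8 + 491.67 = 1285.2°R.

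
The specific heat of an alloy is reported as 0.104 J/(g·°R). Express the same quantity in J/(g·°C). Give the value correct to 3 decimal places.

The quantity depends on a temperature interval, so only the ratio of degree sizes applies; the offset between the scales is irrelevant.
A change of 1°C is a change of 1.8°R, so per °C the value is 0.104 × 1.8 = 0.187.

0.187 J/(g·°C)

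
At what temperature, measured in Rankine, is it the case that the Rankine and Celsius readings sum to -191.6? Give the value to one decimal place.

Let R be the Rankine reading. The Celsius reading is C = 5/9·R - 273.15.
Require R + C = -191.6: (14/9)·R - 273.15 = -191.6.
R = (-191.6 + 273.15) / (14/9) = 52.4.

52.4°R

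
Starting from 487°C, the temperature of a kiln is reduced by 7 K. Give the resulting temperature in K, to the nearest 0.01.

753.15 K

The 7 K change is an interval; Kelvin and Celsius degrees are the same size, so ΔC = -7°C.
Final Celsius temperature: 487.0000 - 7.0000 = 480.0000°C.
In kelvin: 480.0000 + 273.15 = 753.15 K.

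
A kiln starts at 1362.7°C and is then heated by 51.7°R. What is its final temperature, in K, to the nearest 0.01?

The 51.7°R change is an interval, so only the factor 5/9 applies: +51.7 × 5/9 = +28.7222°C.
Final Celsius temperature: 1362.7000 + 28.7222 = 1391.4222°C.
In kelvin: 1391.4222 + 273.15 = 1664.57 K.

1664.57 K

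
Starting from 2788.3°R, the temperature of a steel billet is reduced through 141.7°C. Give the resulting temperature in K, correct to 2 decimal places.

1407.36 K

Initial temperature in Celsius: (2788.3 - 491.67) × 5/9 = 1275.9056°C.
Final Celsius temperature: 1275.9056 - 141.7000 = 1134.2056°C.
In kelvin: 1134.2056 + 273.15 = 1407.36 K.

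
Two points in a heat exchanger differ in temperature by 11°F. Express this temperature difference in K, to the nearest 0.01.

6.11 K

For a temperature interval the offset drops out; only the factor 5/9 applies.
11 × 5/9 = 6.11.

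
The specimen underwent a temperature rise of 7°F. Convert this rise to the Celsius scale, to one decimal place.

3.9°C

Only the scale ratio 5/9 matters for a change in temperature.
7 × 5/9 = 3.9.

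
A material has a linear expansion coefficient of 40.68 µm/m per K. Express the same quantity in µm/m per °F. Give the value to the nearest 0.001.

Since only a temperature interval is involved, the additive offset between the scales drops out.
A change of 1°F is a change of 5/9 K, so per °F the value is 40.68 × 5/9 = 22.600.

22.600 µm/m per °F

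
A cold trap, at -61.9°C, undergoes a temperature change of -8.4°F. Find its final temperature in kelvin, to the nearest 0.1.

206.6 K

The 8.4°F change is an interval, so only the factor 5/9 applies: -8.4 × 5/9 = -4.6667°C.
Final Celsius temperature: -61.9000 - 4.6667 = -66.5667°C.
In kelvin: -66.5667 + 273.15 = 206.6 K.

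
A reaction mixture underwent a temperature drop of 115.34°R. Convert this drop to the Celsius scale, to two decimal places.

For a temperature interval the offset drops out; only the factor 5/9 applies.
115.34 × 5/9 = 64.08.

64.08°C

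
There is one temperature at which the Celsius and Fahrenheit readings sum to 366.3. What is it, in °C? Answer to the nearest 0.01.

119.39°C

Let C be the Celsius reading. The Fahrenheit reading is F = 1.8·C + 32.
Require C + F = 366.3: (2.8)·C + 32 = 366.3.
C = (366.3 - 32) / (2.8) = 119.39.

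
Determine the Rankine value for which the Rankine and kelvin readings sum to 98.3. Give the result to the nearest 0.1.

63.2°R

Let R be the Rankine reading. The kelvin reading is K = 5/9·R.
Require R + K = 98.3: (14/9)·R = 98.3.
R = (98.3) / (14/9) = 63.2.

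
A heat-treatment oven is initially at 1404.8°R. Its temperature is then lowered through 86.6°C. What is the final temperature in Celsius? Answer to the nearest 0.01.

420.69°C

Initial temperature in Celsius: (1404.8 - 491.67) × 5/9 = 507.2944°C.
Final Celsius temperature: 507.2944 - 86.6000 = 420.6944°C.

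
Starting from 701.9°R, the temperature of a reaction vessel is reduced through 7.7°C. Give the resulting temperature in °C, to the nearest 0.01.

109.09°C

Initial temperature in Celsius: (701.9 - 491.67) × 5/9 = 116.7944°C.
Final Celsius temperature: 116.7944 - 7.7000 = 109.0944°C.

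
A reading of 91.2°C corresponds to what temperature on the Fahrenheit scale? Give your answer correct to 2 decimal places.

In Fahrenheit: 91.2000 × 1.8 + 32 = 196.16°F.

196.16°F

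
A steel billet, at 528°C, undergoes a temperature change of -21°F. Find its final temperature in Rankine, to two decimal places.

The 21°F change is an interval, so only the factor 5/9 applies: -21 × 5/9 = -11.6667°C.
Final Celsius temperature: 528.0000 - 11.6667 = 516.3333°C.
In Rankine: 516.3333 × 1.8 + 491.67 = 1421.07°R.

1421.07°R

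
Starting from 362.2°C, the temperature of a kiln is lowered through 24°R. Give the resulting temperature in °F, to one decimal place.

The 24°R change is an interval, so only the factor 5/9 applies: -24 × 5/9 = -13.3333°C.
Final Celsius temperature: 362.2000 - 13.3333 = 348.8667°C.
In Fahrenheit: 348.8667 × 1.8 + 32 = 660.0°F.

660.0°F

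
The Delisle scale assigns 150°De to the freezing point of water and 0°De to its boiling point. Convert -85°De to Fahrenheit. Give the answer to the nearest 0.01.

Linear interpolation between the fixed points: C = (-85 - 150) × 100 / (0 - 150) = 156.6667°C.
Then 156.6667 × 1.8 + 32 = 314.00°F.

314.00°F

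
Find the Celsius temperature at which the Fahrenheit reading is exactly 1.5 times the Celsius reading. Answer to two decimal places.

-106.67°C

Let C be the Celsius reading. The Fahrenheit reading is F = 1.8·C + 32.
Require F = 1.5·C: 1.8·C + 32 = 1.5·C.
(0.3)·C = -32  ⇒  C = -106.67.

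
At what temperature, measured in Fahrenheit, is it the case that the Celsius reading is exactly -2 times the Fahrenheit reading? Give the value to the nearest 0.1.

Let F be the Fahrenheit reading. The Celsius reading is C = 5/9·F - 17.7778.
Require C = -2·F: 5/9·F - 17.7778 = -2·F.
(23/9)·F = 17.7778  ⇒  F = 7.0.

7.0°F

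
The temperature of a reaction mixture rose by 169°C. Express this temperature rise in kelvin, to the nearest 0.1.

Celsius and kelvin degrees are the same size, so the interval is unchanged: 169.0.

169.0 K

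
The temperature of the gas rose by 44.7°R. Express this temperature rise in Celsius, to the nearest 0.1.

24.8°C

For a temperature interval the offset drops out; only the factor 5/9 applies.
44.7 × 5/9 = 24.8.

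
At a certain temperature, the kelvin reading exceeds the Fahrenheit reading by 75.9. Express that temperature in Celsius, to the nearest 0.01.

206.56°C

Let x be the Fahrenheit reading; then the kelvin reading is 5/9·x + 255.372.
(5/9·x + 255.372) - x = 75.9  ⇒  (-4/9)·x = -179.472  ⇒  x = 403.8125°F.
In Celsius: (403.8125 - 32) × 5/9 = 206.56°C.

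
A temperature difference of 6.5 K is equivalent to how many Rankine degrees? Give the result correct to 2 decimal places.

Only the scale ratio 1.8 matters for a change in temperature.
6.5 × 1.8 = 11.70.

11.70°R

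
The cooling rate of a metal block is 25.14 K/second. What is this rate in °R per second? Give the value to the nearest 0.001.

The quantity depends on a temperature interval, so only the ratio of degree sizes applies; the offset between the scales is irrelevant.
A change of 1 K is a change of 1.8°R, so 25.14 × 1.8 = 45.252.

45.252 °R/second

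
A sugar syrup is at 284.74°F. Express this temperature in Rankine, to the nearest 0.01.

In Celsius: (284.74 - 32) × 5/9 = 140.4111°C.
In Rankine: 140.4111 × 1.8 + 491.67 = 744.41°R.

744.41°R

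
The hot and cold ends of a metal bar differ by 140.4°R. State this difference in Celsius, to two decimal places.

For a temperature interval the offset drops out; only the factor 5/9 applies.
140.4 × 5/9 = 78.00.

78.00°C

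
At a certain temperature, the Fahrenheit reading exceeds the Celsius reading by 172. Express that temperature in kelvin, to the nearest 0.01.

Let x be the Fahrenheit reading; then the Celsius reading is 5/9·x - 17.7778.
(5/9·x - 17.7778) - x = -172  ⇒  (-4/9)·x = -154.222  ⇒  x = 347.0000°F.
In Celsius: (347 - 32) × 5/9 = 175.0000°C.
In kelvin: 175.0000 + 273.15 = 448.15 K.

448.15 K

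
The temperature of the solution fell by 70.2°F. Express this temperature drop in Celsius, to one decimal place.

Only the scale ratio 5/9 matters for a change in temperature.
70.2 × 5/9 = 39.0.

39.0°C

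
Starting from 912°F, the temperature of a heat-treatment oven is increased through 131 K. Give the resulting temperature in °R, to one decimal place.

1607.5°R

Initial temperature in Celsius: (912 - 32) × 5/9 = 488.8889°C.
The 131 K change is an interval; Kelvin and Celsius degrees are the same size, so ΔC = +131°C.
Final Celsius temperature: 488.8889 + 131.0000 = 619.8889°C.
In Rankine: 619.8889 × 1.8 + 491.67 = 1607.5°R.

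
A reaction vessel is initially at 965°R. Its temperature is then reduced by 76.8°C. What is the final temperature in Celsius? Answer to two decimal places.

Initial temperature in Celsius: (965 - 491.67) × 5/9 = 262.9611°C.
Final Celsius temperature: 262.9611 - 76.8000 = 186.1611°C.

186.16°C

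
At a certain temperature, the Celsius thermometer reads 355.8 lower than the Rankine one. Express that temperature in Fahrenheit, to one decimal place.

Let x be the Rankine reading; then the Celsius reading is 5/9·x - 273.15.
(5/9·x - 273.15) - x = -355.8  ⇒  (-4/9)·x = -82.65  ⇒  x = 185.9625°R.
In Celsius: (185.9625 - 491.67) × 5/9 = -169.8375°C.
In Fahrenheit: -169.8375 × 1.8 + 32 = -273.7°F.

-273.7°F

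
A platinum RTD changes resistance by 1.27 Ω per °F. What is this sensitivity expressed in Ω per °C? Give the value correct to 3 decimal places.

The quantity depends on a temperature interval, so only the ratio of degree sizes applies; the offset between the scales is irrelevant.
A change of 1°C is a change of 1.8°F, so per °C the value is 1.27 × 1.8 = 2.286.

2.286 Ω per °C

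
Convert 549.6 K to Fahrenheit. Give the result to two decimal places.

In Celsius: 549.6 - 273.15 = 276.4500°C.
In Fahrenheit: 276.4500 × 1.8 + 32 = 529.61°F.

529.61°F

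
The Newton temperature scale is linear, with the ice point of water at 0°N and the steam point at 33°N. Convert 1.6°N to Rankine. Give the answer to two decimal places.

500.40°R

Linear interpolation between the fixed points: C = (1.6 - 0) × 100 / (33 - 0) = 4.8485°C.
Then 4.8485 × 1.8 + 491.67 = 500.40°R.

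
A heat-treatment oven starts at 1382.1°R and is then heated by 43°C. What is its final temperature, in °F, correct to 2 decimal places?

999.83°F

Initial temperature in Celsius: (1382.1 - 491.67) × 5/9 = 494.6833°C.
Final Celsius temperature: 494.6833 + 43.0000 = 537.6833°C.
In Fahrenheit: 537.6833 × 1.8 + 32 = 999.83°F.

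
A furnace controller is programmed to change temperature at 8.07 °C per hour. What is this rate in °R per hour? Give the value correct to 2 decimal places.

14.53 °R/hour

Since only a temperature interval is involved, the additive offset between the scales drops out.
A change of 1°C is a change of 1.8°R, so 8.07 × 1.8 = 14.53.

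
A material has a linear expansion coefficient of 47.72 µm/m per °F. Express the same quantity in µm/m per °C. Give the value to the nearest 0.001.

85.896 µm/m per °C

The quantity depends on a temperature interval, so only the ratio of degree sizes applies; the offset between the scales is irrelevant.
A change of 1°C is a change of 1.8°F, so per °C the value is 47.72 × 1.8 = 85.896.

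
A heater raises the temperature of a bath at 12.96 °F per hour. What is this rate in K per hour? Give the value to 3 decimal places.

The quantity depends on a temperature interval, so only the ratio of degree sizes applies; the offset between the scales is irrelevant.
A change of 1°F is a change of 5/9 K, so 12.96 × 5/9 = 7.200.

7.200 K/hour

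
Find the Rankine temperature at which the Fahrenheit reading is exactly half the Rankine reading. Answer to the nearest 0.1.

Let R be the Rankine reading. The Fahrenheit reading is F = 1·R - 459.67.
Require F = 0.5·R: 1·R - 459.67 = 0.5·R.
(0.5)·R = 459.67  ⇒  R = 919.3.

919.3°R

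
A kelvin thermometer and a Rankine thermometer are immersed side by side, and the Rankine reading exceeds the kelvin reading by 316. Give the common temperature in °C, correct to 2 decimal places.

121.85°C

Let x be the kelvin reading; then the Rankine reading is 1.8·x.
(1.8·x) - x = 316  ⇒  (0.8)·x = 316  ⇒  x = 395.0000 K.
In Celsius: 395 - 273.15 = 121.85°C.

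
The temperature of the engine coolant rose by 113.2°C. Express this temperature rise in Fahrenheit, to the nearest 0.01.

203.76°F

For a temperature interval the offset drops out; only the factor 1.8 applies.
113.2 × 1.8 = 203.76.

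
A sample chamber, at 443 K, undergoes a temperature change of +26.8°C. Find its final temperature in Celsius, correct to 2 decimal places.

196.65°C

Initial temperature in Celsius: 443 - 273.15 = 169.8500°C.
Final Celsius temperature: 169.8500 + 26.8000 = 196.6500°C.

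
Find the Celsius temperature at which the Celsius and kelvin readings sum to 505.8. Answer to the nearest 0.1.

116.3°C

Let C be the Celsius reading. The kelvin reading is K = 1·C + 273.15.
Require C + K = 505.8: (2)·C + 273.15 = 505.8.
C = (505.8 - 273.15) / (2) = 116.3.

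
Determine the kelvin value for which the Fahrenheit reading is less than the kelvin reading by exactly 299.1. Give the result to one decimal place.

Let K be the kelvin reading. The Fahrenheit reading is F = 1.8·K - 459.67.
Require F - K = -299.1: (0.8)·K - 459.67 = -299.1.
K = (-299.1 + 459.67) / (0.8) = 200.7.

200.7 K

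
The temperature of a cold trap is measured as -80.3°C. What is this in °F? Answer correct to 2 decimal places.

In Fahrenheit: -80.3000 × 1.8 + 32 = -112.54°F.

-112.54°F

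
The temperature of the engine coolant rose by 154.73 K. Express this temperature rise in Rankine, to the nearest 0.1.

For a temperature interval the offset drops out; only the factor 1.8 applies.
154.73 × 1.8 = 278.5.

278.5°R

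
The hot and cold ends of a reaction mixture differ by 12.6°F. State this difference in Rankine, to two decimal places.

12.60°R

Fahrenheit and Rankine degrees are the same size, so the interval is unchanged: 12.60.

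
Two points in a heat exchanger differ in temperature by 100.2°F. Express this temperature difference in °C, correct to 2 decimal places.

55.67°C

Only the scale ratio 5/9 matters for a change in temperature.
100.2 × 5/9 = 55.67.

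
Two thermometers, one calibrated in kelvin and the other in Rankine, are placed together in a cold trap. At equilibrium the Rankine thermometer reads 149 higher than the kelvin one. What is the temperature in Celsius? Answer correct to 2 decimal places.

Let x be the kelvin reading; then the Rankine reading is 1.8·x.
(1.8·x) - x = 149  ⇒  (0.8)·x = 149  ⇒  x = 186.2500 K.
In Celsius: 186.25 - 273.15 = -86.90°C.

-86.90°C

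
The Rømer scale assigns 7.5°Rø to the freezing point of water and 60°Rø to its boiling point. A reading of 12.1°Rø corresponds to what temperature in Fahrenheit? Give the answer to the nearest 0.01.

Linear interpolation between the fixed points: C = (12.1 - 7.5) × 100 / (60 - 7.5) = 8.7619°C.
Then 8.7619 × 1.8 + 32 = 47.77°F.

47.77°F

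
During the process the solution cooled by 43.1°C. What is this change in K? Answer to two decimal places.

Celsius and kelvin degrees are the same size, so the interval is unchanged: 43.10.

43.10 K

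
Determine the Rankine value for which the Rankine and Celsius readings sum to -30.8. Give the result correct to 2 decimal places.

Let R be the Rankine reading. The Celsius reading is C = 5/9·R - 273.15.
Require R + C = -30.8: (14/9)·R - 273.15 = -30.8.
R = (-30.8 + 273.15) / (14/9) = 155.80.

155.80°R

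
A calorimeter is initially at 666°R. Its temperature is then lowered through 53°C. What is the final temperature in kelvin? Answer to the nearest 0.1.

Initial temperature in Celsius: (666 - 491.67) × 5/9 = 96.8500°C.
Final Celsius temperature: 96.8500 - 53.0000 = 43.8500°C.
In kelvin: 43.8500 + 273.15 = 317.0 K.

317.0 K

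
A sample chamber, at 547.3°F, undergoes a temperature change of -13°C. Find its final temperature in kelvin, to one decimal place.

546.4 K

Initial temperature in Celsius: (547.3 - 32) × 5/9 = 286.2778°C.
Final Celsius temperature: 286.2778 - 13.0000 = 273.2778°C.
In kelvin: 273.2778 + 273.15 = 546.4 K.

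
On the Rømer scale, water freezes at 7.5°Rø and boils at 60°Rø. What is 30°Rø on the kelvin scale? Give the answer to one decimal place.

Linear interpolation between the fixed points: C = (30 - 7.5) × 100 / (60 - 7.5) = 42.8571°C.
Then 42.8571 + 273.15 = 316.0 K.

316.0 K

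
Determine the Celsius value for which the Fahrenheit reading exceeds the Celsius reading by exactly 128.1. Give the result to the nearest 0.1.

120.1°C

Let C be the Celsius reading. The Fahrenheit reading is F = 1.8·C + 32.
Require F - C = 128.1: (0.8)·C + 32 = 128.1.
C = (128.1 - 32) / (0.8) = 120.1.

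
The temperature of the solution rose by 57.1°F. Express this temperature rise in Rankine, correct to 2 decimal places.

Fahrenheit and Rankine degrees are the same size, so the interval is unchanged: 57.10.

57.10°R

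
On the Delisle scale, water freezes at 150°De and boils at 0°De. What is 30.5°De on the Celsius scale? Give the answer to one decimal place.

Linear interpolation between the fixed points: C = (30.5 - 150) × 100 / (0 - 150) = 79.6667°C.

79.7°C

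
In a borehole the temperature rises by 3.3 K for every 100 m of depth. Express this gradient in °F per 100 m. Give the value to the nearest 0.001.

Since only a temperature interval is involved, the additive offset between the scales drops out.
A change of 1 K is a change of 1.8°F, so 3.3 × 1.8 = 5.940.

5.940 °F/100 m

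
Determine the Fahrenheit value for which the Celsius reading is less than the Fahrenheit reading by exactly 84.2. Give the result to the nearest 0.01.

Let F be the Fahrenheit reading. The Celsius reading is C = 5/9·F - 17.7778.
Require C - F = -84.2: (-4/9)·F - 17.7778 = -84.2.
F = (-84.2 + 17.7778) / (-4/9) = 149.45.

149.45°F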